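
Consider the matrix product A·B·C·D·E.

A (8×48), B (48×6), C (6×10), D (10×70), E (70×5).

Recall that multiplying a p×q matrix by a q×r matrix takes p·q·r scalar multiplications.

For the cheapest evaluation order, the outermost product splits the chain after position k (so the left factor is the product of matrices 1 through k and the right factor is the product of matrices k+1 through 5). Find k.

2

Adjacent pairs: AB = 8·48·6 = 2304; BC = 48·6·10 = 2880; CD = 6·10·70 = 4200; DE = 10·70·5 = 3500.
Length 3: A..C: k=1: 0+2880+8·48·10=6720; k=2: 2304+0+8·6·10=2784 → min 2784 | B..D: k=2: 0+4200+48·6·70=24360; k=3: 2880+0+48·10·70=36480 → min 24360 | C..E: k=3: 0+3500+6·10·5=3800; k=4: 4200+0+6·70·5=6300 → min 3800.
Length 4: A..D: k=1: 0+24360+8·48·70=51240; k=2: 2304+4200+8·6·70=9864; k=3: 2784+0+8·10·70=8384 → min 8384 | B..E: k=2: 0+3800+48·6·5=5240; k=3: 2880+3500+48·10·5=8780; k=4: 24360+0+48·70·5=41160 → min 5240.
Top-level splits: k=1: (A..A)·(B..E) → 0+5240+8·48·5 = 7160; k=2: (A..B)·(C..E) → 2304+3800+8·6·5 = 6344; k=3: (A..C)·(D..E) → 2784+3500+8·10·5 = 6684; k=4: (A..D)·(E..E) → 8384+0+8·70·5 = 11184.
Best split is after B, i.e. k = 2.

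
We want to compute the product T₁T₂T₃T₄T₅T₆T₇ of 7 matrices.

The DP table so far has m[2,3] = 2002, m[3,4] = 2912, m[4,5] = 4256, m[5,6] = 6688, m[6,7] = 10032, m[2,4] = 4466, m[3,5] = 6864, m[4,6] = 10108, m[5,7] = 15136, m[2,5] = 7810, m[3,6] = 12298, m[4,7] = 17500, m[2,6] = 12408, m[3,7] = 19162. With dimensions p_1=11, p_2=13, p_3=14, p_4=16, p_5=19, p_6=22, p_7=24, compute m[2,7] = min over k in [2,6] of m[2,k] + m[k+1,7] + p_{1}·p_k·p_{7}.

m[2,7] = min over k∈[2,6] of m[2,k]+m[k+1,7]+p_{1}·p_k·p_{7}.
k=2: 0 + 19162 + 11·13·24 = 22594; k=3: 2002 + 17500 + 11·14·24 = 23198; k=4: 4466 + 15136 + 11·16·24 = 23826; k=5: 7810 + 10032 + 11·19·24 = 22858; k=6: 12408 + 0 + 11·22·24 = 18216.
Minimum: 18216 at k=6.

18216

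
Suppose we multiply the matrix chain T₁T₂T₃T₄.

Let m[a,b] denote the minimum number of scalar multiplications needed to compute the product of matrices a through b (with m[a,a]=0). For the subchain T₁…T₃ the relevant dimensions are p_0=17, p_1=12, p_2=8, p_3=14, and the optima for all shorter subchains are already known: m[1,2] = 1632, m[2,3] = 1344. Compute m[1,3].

m[1,3] = min over k∈[1,2] of m[1,k]+m[k+1,3]+p_{0}·p_k·p_{3}.
k=1: 0 + 1344 + 17·12·14 = 4200; k=2: 1632 + 0 + 17·8·14 = 3536.
Minimum: 3536 at k=2.

3536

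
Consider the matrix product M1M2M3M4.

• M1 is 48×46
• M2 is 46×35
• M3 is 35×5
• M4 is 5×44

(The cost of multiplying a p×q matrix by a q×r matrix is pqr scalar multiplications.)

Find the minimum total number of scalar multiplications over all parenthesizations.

Adjacent pairs: M1M2 = 48·46·35 = 77280; M2M3 = 46·35·5 = 8050; M3M4 = 35·5·44 = 7700.
Length 3: M1..M3: k=1: 0+8050+48·46·5=19090; k=2: 77280+0+48·35·5=85680 → min 19090 | M2..M4: k=2: 0+7700+46·35·44=78540; k=3: 8050+0+46·5·44=18170 → min 18170.
Length 4: M1..M4: k=1: 0+18170+48·46·44=115322; k=2: 77280+7700+48·35·44=158900; k=3: 19090+0+48·5·44=29650 → min 29650.
Optimal order: ((M1(M2M3))M4) with cost 29650.

29650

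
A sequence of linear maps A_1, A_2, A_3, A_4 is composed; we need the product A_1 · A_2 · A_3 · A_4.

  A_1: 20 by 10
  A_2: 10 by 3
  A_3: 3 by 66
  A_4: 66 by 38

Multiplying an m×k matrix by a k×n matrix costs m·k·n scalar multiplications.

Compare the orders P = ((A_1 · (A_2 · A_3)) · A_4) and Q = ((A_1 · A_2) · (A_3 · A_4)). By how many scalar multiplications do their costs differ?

54936

Order P = ((A_1 · (A_2 · A_3)) · A_4): (A_2 · A_3): 10×3 by 3×66 → 10×66, cost 10·3·66 = 1980; (A_1 · (A_2 · A_3)): 20×10 by 10×66 → 20×66, cost 20·10·66 = 13200; cumulative 15180; ((A_1 · (A_2 · A_3)) · A_4): 20×66 by 66×38 → 20×38, cost 20·66·38 = 50160; cumulative 65340. Total 65340.
Order Q = ((A_1 · A_2) · (A_3 · A_4)): (A_1 · A_2): 20×10 by 10×3 → 20×3, cost 20·10·3 = 600; (A_3 · A_4): 3×66 by 66×38 → 3×38, cost 3·66·38 = 7524; ((A_1 · A_2) · (A_3 · A_4)): 20×3 by 3×38 → 20×38, cost 20·3·38 = 2280; cumulative 10404. Total 10404.
Difference: |65340 − 10404| = 54936.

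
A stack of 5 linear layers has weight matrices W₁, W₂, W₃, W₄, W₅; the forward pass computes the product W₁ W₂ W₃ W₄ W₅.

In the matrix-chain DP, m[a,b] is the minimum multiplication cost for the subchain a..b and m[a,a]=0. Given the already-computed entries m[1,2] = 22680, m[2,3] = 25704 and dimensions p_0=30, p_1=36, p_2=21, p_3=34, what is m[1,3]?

m[1,3] = min over k∈[1,2] of m[1,k]+m[k+1,3]+p_{0}·p_k·p_{3}.
k=1: 0 + 25704 + 30·36·34 = 62424; k=2: 22680 + 0 + 30·21·34 = 44100.
Minimum: 44100 at k=2.

44100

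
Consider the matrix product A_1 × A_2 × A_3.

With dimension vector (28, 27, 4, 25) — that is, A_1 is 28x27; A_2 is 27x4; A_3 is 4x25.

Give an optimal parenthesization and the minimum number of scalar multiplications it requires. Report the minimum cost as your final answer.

(A_1 × (A_2 × A_3)): cost 21600.
((A_1 × A_2) × A_3): cost 5824.
Optimal: ((A_1 × A_2) × A_3) with cost 5824.

5824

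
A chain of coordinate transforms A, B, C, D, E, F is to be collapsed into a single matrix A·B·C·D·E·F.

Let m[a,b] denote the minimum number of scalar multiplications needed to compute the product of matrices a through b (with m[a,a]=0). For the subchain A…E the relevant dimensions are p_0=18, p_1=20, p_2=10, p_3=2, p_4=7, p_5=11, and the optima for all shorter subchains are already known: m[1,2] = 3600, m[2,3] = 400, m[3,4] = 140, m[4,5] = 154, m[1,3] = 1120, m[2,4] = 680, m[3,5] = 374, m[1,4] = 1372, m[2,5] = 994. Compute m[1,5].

1670

m[1,5] = min over k∈[1,4] of m[1,k]+m[k+1,5]+p_{0}·p_k·p_{5}.
k=1: 0 + 994 + 18·20·11 = 4954; k=2: 3600 + 374 + 18·10·11 = 5954; k=3: 1120 + 154 + 18·2·11 = 1670; k=4: 1372 + 0 + 18·7·11 = 2758.
Minimum: 1670 at k=3.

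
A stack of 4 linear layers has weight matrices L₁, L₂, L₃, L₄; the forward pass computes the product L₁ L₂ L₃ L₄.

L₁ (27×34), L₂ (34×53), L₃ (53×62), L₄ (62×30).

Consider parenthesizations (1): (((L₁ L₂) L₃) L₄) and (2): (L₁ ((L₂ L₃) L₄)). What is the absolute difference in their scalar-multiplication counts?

Order (1) = (((L₁ L₂) L₃) L₄): (L₁ L₂): 27×34 by 34×53 → 27×53, cost 27·34·53 = 48654; ((L₁ L₂) L₃): 27×53 by 53×62 → 27×62, cost 27·53·62 = 88722; cumulative 137376; (((L₁ L₂) L₃) L₄): 27×62 by 62×30 → 27×30, cost 27·62·30 = 50220; cumulative 187596. Total 187596.
Order (2) = (L₁ ((L₂ L₃) L₄)): (L₂ L₃): 34×53 by 53×62 → 34×62, cost 34·53·62 = 111724; ((L₂ L₃) L₄): 34×62 by 62×30 → 34×30, cost 34·62·30 = 63240; cumulative 174964; (L₁ ((L₂ L₃) L₄)): 27×34 by 34×30 → 27×30, cost 27·34·30 = 27540; cumulative 202504. Total 202504.
Difference: |187596 − 202504| = 14908.

14908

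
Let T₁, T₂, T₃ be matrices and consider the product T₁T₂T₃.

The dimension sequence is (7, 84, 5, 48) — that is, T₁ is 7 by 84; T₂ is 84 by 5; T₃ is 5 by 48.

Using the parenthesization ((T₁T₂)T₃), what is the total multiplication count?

(T₁T₂): 7×84 by 84×5 → 7×5, cost 7·84·5 = 2940
((T₁T₂)T₃): 7×5 by 5×48 → 7×48, cost 7·5·48 = 1680; cumulative 4620
Total: 4620 scalar multiplications.

4620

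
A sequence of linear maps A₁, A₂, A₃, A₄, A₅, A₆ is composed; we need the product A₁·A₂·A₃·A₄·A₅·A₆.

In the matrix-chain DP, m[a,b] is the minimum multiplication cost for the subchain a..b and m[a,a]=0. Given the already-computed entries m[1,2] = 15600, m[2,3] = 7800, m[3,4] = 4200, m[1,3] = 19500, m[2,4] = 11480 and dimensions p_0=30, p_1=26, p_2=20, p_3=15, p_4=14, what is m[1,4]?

22400

m[1,4] = min over k∈[1,3] of m[1,k]+m[k+1,4]+p_{0}·p_k·p_{4}.
k=1: 0 + 11480 + 30·26·14 = 22400; k=2: 15600 + 4200 + 30·20·14 = 28200; k=3: 19500 + 0 + 30·15·14 = 25800.
Minimum: 22400 at k=1.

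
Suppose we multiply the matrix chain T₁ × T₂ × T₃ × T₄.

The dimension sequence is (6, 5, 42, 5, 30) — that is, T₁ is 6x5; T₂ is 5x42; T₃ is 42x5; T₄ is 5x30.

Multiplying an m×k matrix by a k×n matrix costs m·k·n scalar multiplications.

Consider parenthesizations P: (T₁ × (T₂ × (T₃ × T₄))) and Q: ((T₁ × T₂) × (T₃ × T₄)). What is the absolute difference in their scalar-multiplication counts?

Order P = (T₁ × (T₂ × (T₃ × T₄))): (T₃ × T₄): 42×5 by 5×30 → 42×30, cost 42·5·30 = 6300; (T₂ × (T₃ × T₄)): 5×42 by 42×30 → 5×30, cost 5·42·30 = 6300; cumulative 12600; (T₁ × (T₂ × (T₃ × T₄))): 6×5 by 5×30 → 6×30, cost 6·5·30 = 900; cumulative 13500. Total 13500.
Order Q = ((T₁ × T₂) × (T₃ × T₄)): (T₁ × T₂): 6×5 by 5×42 → 6×42, cost 6·5·42 = 1260; (T₃ × T₄): 42×5 by 5×30 → 42×30, cost 42·5·30 = 6300; ((T₁ × T₂) × (T₃ × T₄)): 6×42 by 42×30 → 6×30, cost 6·42·30 = 7560; cumulative 15120. Total 15120.
Difference: |13500 − 15120| = 1620.

1620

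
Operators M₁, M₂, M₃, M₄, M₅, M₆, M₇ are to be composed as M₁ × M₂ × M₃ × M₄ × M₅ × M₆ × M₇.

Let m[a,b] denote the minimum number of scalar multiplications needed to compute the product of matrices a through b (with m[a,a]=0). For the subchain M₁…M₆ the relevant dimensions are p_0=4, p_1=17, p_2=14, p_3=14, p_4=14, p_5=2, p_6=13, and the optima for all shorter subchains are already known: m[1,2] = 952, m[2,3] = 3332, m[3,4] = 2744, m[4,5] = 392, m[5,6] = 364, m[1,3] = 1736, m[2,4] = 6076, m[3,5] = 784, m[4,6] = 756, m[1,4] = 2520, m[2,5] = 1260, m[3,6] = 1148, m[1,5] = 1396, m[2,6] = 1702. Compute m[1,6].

1500

m[1,6] = min over k∈[1,5] of m[1,k]+m[k+1,6]+p_{0}·p_k·p_{6}.
k=1: 0 + 1702 + 4·17·13 = 2586; k=2: 952 + 1148 + 4·14·13 = 2828; k=3: 1736 + 756 + 4·14·13 = 3220; k=4: 2520 + 364 + 4·14·13 = 3612; k=5: 1396 + 0 + 4·2·13 = 1500.
Minimum: 1500 at k=5.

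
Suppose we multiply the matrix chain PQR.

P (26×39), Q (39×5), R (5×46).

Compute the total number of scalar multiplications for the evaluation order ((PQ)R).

11050

(PQ): 26×39 by 39×5 → 26×5, cost 26·39·5 = 5070
((PQ)R): 26×5 by 5×46 → 26×46, cost 26·5·46 = 5980; cumulative 11050
Total: 11050 scalar multiplications.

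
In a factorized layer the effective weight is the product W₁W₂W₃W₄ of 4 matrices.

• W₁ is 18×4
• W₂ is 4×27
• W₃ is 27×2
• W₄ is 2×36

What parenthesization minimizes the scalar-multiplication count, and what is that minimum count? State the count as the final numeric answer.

1656

Adjacent pairs: W₁W₂ = 18·4·27 = 1944; W₂W₃ = 4·27·2 = 216; W₃W₄ = 27·2·36 = 1944.
Length 3: W₁..W₃: k=1: 0+216+18·4·2=360; k=2: 1944+0+18·27·2=2916 → min 360 | W₂..W₄: k=2: 0+1944+4·27·36=5832; k=3: 216+0+4·2·36=504 → min 504.
Length 4: W₁..W₄: k=1: 0+504+18·4·36=3096; k=2: 1944+1944+18·27·36=21384; k=3: 360+0+18·2·36=1656 → min 1656.
Optimal parenthesization: ((W₁(W₂W₃))W₄) with cost 1656.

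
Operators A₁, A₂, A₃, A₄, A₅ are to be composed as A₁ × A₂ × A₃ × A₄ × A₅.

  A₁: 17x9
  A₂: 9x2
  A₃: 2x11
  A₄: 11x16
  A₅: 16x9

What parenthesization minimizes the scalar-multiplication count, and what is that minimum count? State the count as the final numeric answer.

Adjacent pairs: A₁A₂ = 17·9·2 = 306; A₂A₃ = 9·2·11 = 198; A₃A₄ = 2·11·16 = 352; A₄A₅ = 11·16·9 = 1584.
Length 3: A₁..A₃: k=1: 0+198+17·9·11=1881; k=2: 306+0+17·2·11=680 → min 680 | A₂..A₄: k=2: 0+352+9·2·16=640; k=3: 198+0+9·11·16=1782 → min 640 | A₃..A₅: k=3: 0+1584+2·11·9=1782; k=4: 352+0+2·16·9=640 → min 640.
Length 4: A₁..A₄: k=1: 0+640+17·9·16=3088; k=2: 306+352+17·2·16=1202; k=3: 680+0+17·11·16=3672 → min 1202 | A₂..A₅: k=2: 0+640+9·2·9=802; k=3: 198+1584+9·11·9=2673; k=4: 640+0+9·16·9=1936 → min 802.
Length 5: A₁..A₅: k=1: 0+802+17·9·9=2179; k=2: 306+640+17·2·9=1252; k=3: 680+1584+17·11·9=3947; k=4: 1202+0+17·16·9=3650 → min 1252.
Optimal parenthesization: ((A₁ × A₂) × ((A₃ × A₄) × A₅)) with cost 1252.

1252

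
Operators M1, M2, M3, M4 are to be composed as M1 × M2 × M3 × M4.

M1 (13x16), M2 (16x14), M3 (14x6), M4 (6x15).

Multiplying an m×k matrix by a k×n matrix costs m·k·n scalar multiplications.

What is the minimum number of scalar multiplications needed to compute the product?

3762

Adjacent pairs: M1M2 = 13·16·14 = 2912; M2M3 = 16·14·6 = 1344; M3M4 = 14·6·15 = 1260.
Length 3: M1..M3: k=1: 0+1344+13·16·6=2592; k=2: 2912+0+13·14·6=4004 → min 2592 | M2..M4: k=2: 0+1260+16·14·15=4620; k=3: 1344+0+16·6·15=2784 → min 2784.
Length 4: M1..M4: k=1: 0+2784+13·16·15=5904; k=2: 2912+1260+13·14·15=6902; k=3: 2592+0+13·6·15=3762 → min 3762.
Optimal order: ((M1 × (M2 × M3)) × M4) with cost 3762.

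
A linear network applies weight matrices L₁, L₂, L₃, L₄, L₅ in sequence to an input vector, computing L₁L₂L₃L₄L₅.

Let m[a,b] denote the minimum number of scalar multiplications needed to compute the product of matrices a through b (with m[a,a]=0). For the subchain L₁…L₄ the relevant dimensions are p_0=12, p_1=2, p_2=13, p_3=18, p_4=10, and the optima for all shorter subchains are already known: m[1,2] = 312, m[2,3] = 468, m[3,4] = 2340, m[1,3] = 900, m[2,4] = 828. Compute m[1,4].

m[1,4] = min over k∈[1,3] of m[1,k]+m[k+1,4]+p_{0}·p_k·p_{4}.
k=1: 0 + 828 + 12·2·10 = 1068; k=2: 312 + 2340 + 12·13·10 = 4212; k=3: 900 + 0 + 12·18·10 = 3060.
Minimum: 1068 at k=1.

1068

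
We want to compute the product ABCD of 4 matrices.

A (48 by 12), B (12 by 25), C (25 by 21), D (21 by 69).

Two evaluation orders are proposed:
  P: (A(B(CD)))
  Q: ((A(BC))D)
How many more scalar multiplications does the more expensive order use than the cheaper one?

8721

Order P = (A(B(CD))): (CD): 25×21 by 21×69 → 25×69, cost 25·21·69 = 36225; (B(CD)): 12×25 by 25×69 → 12×69, cost 12·25·69 = 20700; cumulative 56925; (A(B(CD))): 48×12 by 12×69 → 48×69, cost 48·12·69 = 39744; cumulative 96669. Total 96669.
Order Q = ((A(BC))D): (BC): 12×25 by 25×21 → 12×21, cost 12·25·21 = 6300; (A(BC)): 48×12 by 12×21 → 48×21, cost 48·12·21 = 12096; cumulative 18396; ((A(BC))D): 48×21 by 21×69 → 48×69, cost 48·21·69 = 69552; cumulative 87948. Total 87948.
Difference: |96669 − 87948| = 8721.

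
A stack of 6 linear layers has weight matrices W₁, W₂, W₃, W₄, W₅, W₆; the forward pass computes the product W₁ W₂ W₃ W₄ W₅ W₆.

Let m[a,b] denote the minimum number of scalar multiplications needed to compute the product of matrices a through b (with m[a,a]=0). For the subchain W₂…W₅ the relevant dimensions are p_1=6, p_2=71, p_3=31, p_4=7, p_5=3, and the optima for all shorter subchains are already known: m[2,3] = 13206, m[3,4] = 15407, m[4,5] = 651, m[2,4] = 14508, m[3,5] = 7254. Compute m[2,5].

m[2,5] = min over k∈[2,4] of m[2,k]+m[k+1,5]+p_{1}·p_k·p_{5}.
k=2: 0 + 7254 + 6·71·3 = 8532; k=3: 13206 + 651 + 6·31·3 = 14415; k=4: 14508 + 0 + 6·7·3 = 14634.
Minimum: 8532 at k=2.

8532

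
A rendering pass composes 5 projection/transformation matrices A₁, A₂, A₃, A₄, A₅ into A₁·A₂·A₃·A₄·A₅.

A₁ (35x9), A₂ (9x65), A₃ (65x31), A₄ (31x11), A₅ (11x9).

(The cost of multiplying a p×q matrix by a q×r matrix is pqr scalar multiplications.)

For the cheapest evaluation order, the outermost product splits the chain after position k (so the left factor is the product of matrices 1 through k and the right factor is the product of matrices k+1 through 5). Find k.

1

Adjacent pairs: A₁A₂ = 35·9·65 = 20475; A₂A₃ = 9·65·31 = 18135; A₃A₄ = 65·31·11 = 22165; A₄A₅ = 31·11·9 = 3069.
Length 3: A₁..A₃: k=1: 0+18135+35·9·31=27900; k=2: 20475+0+35·65·31=91000 → min 27900 | A₂..A₄: k=2: 0+22165+9·65·11=28600; k=3: 18135+0+9·31·11=21204 → min 21204 | A₃..A₅: k=3: 0+3069+65·31·9=21204; k=4: 22165+0+65·11·9=28600 → min 21204.
Length 4: A₁..A₄: k=1: 0+21204+35·9·11=24669; k=2: 20475+22165+35·65·11=67665; k=3: 27900+0+35·31·11=39835 → min 24669 | A₂..A₅: k=2: 0+21204+9·65·9=26469; k=3: 18135+3069+9·31·9=23715; k=4: 21204+0+9·11·9=22095 → min 22095.
Top-level splits: k=1: (A₁..A₁)·(A₂..A₅) → 0+22095+35·9·9 = 24930; k=2: (A₁..A₂)·(A₃..A₅) → 20475+21204+35·65·9 = 62154; k=3: (A₁..A₃)·(A₄..A₅) → 27900+3069+35·31·9 = 40734; k=4: (A₁..A₄)·(A₅..A₅) → 24669+0+35·11·9 = 28134.
Best split is after A₁, i.e. k = 1.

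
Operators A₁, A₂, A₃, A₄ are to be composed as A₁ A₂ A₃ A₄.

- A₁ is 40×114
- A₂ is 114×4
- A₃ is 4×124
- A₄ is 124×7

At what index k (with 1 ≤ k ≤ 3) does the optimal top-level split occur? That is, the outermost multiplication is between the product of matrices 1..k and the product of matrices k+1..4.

Adjacent pairs: A₁A₂ = 40·114·4 = 18240; A₂A₃ = 114·4·124 = 56544; A₃A₄ = 4·124·7 = 3472.
Length 3: A₁..A₃: k=1: 0+56544+40·114·124=621984; k=2: 18240+0+40·4·124=38080 → min 38080 | A₂..A₄: k=2: 0+3472+114·4·7=6664; k=3: 56544+0+114·124·7=155496 → min 6664.
Top-level splits: k=1: (A₁..A₁)·(A₂..A₄) → 0+6664+40·114·7 = 38584; k=2: (A₁..A₂)·(A₃..A₄) → 18240+3472+40·4·7 = 22832; k=3: (A₁..A₃)·(A₄..A₄) → 38080+0+40·124·7 = 72800.
Best split is after A₂, i.e. k = 2.

2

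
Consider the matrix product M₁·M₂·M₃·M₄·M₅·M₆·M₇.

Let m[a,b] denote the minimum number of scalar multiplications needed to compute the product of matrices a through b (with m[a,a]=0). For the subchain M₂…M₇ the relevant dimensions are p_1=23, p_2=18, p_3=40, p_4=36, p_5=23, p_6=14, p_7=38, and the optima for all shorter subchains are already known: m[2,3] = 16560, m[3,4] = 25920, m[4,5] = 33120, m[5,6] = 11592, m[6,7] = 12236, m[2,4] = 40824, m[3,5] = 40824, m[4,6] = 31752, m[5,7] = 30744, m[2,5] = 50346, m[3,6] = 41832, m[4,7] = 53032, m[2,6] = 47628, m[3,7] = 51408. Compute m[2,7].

m[2,7] = min over k∈[2,6] of m[2,k]+m[k+1,7]+p_{1}·p_k·p_{7}.
k=2: 0 + 51408 + 23·18·38 = 67140; k=3: 16560 + 53032 + 23·40·38 = 104552; k=4: 40824 + 30744 + 23·36·38 = 103032; k=5: 50346 + 12236 + 23·23·38 = 82684; k=6: 47628 + 0 + 23·14·38 = 59864.
Minimum: 59864 at k=6.

59864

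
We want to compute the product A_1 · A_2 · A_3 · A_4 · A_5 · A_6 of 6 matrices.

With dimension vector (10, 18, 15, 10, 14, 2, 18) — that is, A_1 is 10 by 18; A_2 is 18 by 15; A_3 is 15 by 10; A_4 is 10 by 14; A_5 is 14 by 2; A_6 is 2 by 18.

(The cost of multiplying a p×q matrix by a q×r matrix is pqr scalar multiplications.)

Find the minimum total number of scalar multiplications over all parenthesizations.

1840

Adjacent pairs: A_1A_2 = 10·18·15 = 2700; A_2A_3 = 18·15·10 = 2700; A_3A_4 = 15·10·14 = 2100; A_4A_5 = 10·14·2 = 280; A_5A_6 = 14·2·18 = 504.
Length 3: A_1..A_3: k=1: 0+2700+10·18·10=4500; k=2: 2700+0+10·15·10=4200 → min 4200 | A_2..A_4: k=2: 0+2100+18·15·14=5880; k=3: 2700+0+18·10·14=5220 → min 5220 | A_3..A_5: k=3: 0+280+15·10·2=580; k=4: 2100+0+15·14·2=2520 → min 580 | A_4..A_6: k=4: 0+504+10·14·18=3024; k=5: 280+0+10·2·18=640 → min 640.
Length 4: A_1..A_4: k=1: 0+5220+10·18·14=7740; k=2: 2700+2100+10·15·14=6900; k=3: 4200+0+10·10·14=5600 → min 5600 | A_2..A_5: k=2: 0+580+18·15·2=1120; k=3: 2700+280+18·10·2=3340; k=4: 5220+0+18·14·2=5724 → min 1120 | A_3..A_6: k=3: 0+640+15·10·18=3340; k=4: 2100+504+15·14·18=6384; k=5: 580+0+15·2·18=1120 → min 1120.
Length 5: A_1..A_5: k=1: 0+1120+10·18·2=1480; k=2: 2700+580+10·15·2=3580; k=3: 4200+280+10·10·2=4680; k=4: 5600+0+10·14·2=5880 → min 1480 | A_2..A_6: k=2: 0+1120+18·15·18=5980; k=3: 2700+640+18·10·18=6580; k=4: 5220+504+18·14·18=10260; k=5: 1120+0+18·2·18=1768 → min 1768.
Length 6: A_1..A_6: k=1: 0+1768+10·18·18=5008; k=2: 2700+1120+10·15·18=6520; k=3: 4200+640+10·10·18=6640; k=4: 5600+504+10·14·18=8624; k=5: 1480+0+10·2·18=1840 → min 1840.
Optimal order: ((A_1 · (A_2 · (A_3 · (A_4 · A_5)))) · A_6) with cost 1840.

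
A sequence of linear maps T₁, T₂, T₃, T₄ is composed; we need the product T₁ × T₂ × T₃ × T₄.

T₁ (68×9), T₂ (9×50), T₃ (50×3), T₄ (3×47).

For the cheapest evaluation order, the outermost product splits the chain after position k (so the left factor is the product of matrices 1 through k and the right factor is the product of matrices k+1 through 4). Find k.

Adjacent pairs: T₁T₂ = 68·9·50 = 30600; T₂T₃ = 9·50·3 = 1350; T₃T₄ = 50·3·47 = 7050.
Length 3: T₁..T₃: k=1: 0+1350+68·9·3=3186; k=2: 30600+0+68·50·3=40800 → min 3186 | T₂..T₄: k=2: 0+7050+9·50·47=28200; k=3: 1350+0+9·3·47=2619 → min 2619.
Top-level splits: k=1: (T₁..T₁)·(T₂..T₄) → 0+2619+68·9·47 = 31383; k=2: (T₁..T₂)·(T₃..T₄) → 30600+7050+68·50·47 = 197450; k=3: (T₁..T₃)·(T₄..T₄) → 3186+0+68·3·47 = 12774.
Best split is after T₃, i.e. k = 3.

3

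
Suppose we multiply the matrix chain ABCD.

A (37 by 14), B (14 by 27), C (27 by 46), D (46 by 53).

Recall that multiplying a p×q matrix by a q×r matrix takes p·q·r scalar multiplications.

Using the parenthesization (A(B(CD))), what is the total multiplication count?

113314

(CD): 27×46 by 46×53 → 27×53, cost 27·46·53 = 65826
(B(CD)): 14×27 by 27×53 → 14×53, cost 14·27·53 = 20034; cumulative 85860
(A(B(CD))): 37×14 by 14×53 → 37×53, cost 37·14·53 = 27454; cumulative 113314
Total: 113314 scalar multiplications.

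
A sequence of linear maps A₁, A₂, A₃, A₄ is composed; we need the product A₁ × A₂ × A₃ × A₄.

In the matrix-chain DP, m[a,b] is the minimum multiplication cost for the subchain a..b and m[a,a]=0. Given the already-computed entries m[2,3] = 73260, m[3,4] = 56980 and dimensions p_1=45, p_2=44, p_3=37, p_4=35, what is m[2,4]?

126280

m[2,4] = min over k∈[2,3] of m[2,k]+m[k+1,4]+p_{1}·p_k·p_{4}.
k=2: 0 + 56980 + 45·44·35 = 126280; k=3: 73260 + 0 + 45·37·35 = 131535.
Minimum: 126280 at k=2.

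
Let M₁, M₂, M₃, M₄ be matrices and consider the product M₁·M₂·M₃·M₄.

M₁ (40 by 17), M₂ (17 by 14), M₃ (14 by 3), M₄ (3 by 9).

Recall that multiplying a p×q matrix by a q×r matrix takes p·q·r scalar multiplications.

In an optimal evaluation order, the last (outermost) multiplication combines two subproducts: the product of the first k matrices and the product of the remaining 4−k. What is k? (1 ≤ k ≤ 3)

3

Adjacent pairs: M₁M₂ = 40·17·14 = 9520; M₂M₃ = 17·14·3 = 714; M₃M₄ = 14·3·9 = 378.
Length 3: M₁..M₃: k=1: 0+714+40·17·3=2754; k=2: 9520+0+40·14·3=11200 → min 2754 | M₂..M₄: k=2: 0+378+17·14·9=2520; k=3: 714+0+17·3·9=1173 → min 1173.
Top-level splits: k=1: (M₁..M₁)·(M₂..M₄) → 0+1173+40·17·9 = 7293; k=2: (M₁..M₂)·(M₃..M₄) → 9520+378+40·14·9 = 14938; k=3: (M₁..M₃)·(M₄..M₄) → 2754+0+40·3·9 = 3834.
Best split is after M₃, i.e. k = 3.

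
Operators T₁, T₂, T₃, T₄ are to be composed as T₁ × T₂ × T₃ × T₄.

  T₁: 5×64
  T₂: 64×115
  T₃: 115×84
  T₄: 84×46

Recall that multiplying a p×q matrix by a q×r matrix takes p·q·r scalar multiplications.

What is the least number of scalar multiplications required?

Adjacent pairs: T₁T₂ = 5·64·115 = 36800; T₂T₃ = 64·115·84 = 618240; T₃T₄ = 115·84·46 = 444360.
Length 3: T₁..T₃: k=1: 0+618240+5·64·84=645120; k=2: 36800+0+5·115·84=85100 → min 85100 | T₂..T₄: k=2: 0+444360+64·115·46=782920; k=3: 618240+0+64·84·46=865536 → min 782920.
Length 4: T₁..T₄: k=1: 0+782920+5·64·46=797640; k=2: 36800+444360+5·115·46=507610; k=3: 85100+0+5·84·46=104420 → min 104420.
Optimal order: (((T₁ × T₂) × T₃) × T₄) with cost 104420.

104420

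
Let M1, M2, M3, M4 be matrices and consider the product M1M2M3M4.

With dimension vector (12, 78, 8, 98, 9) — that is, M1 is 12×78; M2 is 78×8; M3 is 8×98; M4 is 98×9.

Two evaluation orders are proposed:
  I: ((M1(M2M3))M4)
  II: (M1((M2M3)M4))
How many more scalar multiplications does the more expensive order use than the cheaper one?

25092

Order I = ((M1(M2M3))M4): (M2M3): 78×8 by 8×98 → 78×98, cost 78·8·98 = 61152; (M1(M2M3)): 12×78 by 78×98 → 12×98, cost 12·78·98 = 91728; cumulative 152880; ((M1(M2M3))M4): 12×98 by 98×9 → 12×9, cost 12·98·9 = 10584; cumulative 163464. Total 163464.
Order II = (M1((M2M3)M4)): (M2M3): 78×8 by 8×98 → 78×98, cost 78·8·98 = 61152; ((M2M3)M4): 78×98 by 98×9 → 78×9, cost 78·98·9 = 68796; cumulative 129948; (M1((M2M3)M4)): 12×78 by 78×9 → 12×9, cost 12·78·9 = 8424; cumulative 138372. Total 138372.
Difference: |163464 − 138372| = 25092.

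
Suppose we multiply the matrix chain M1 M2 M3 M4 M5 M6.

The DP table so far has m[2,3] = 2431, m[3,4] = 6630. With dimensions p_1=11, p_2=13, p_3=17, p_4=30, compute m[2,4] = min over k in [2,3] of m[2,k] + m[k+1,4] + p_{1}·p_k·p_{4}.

m[2,4] = min over k∈[2,3] of m[2,k]+m[k+1,4]+p_{1}·p_k·p_{4}.
k=2: 0 + 6630 + 11·13·30 = 10920; k=3: 2431 + 0 + 11·17·30 = 8041.
Minimum: 8041 at k=3.

8041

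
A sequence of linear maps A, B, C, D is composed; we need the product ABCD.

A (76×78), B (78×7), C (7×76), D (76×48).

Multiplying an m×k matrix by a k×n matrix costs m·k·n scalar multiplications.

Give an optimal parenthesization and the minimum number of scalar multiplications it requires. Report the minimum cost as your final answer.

92568

Adjacent pairs: AB = 76·78·7 = 41496; BC = 78·7·76 = 41496; CD = 7·76·48 = 25536.
Length 3: A..C: k=1: 0+41496+76·78·76=492024; k=2: 41496+0+76·7·76=81928 → min 81928 | B..D: k=2: 0+25536+78·7·48=51744; k=3: 41496+0+78·76·48=326040 → min 51744.
Length 4: A..D: k=1: 0+51744+76·78·48=336288; k=2: 41496+25536+76·7·48=92568; k=3: 81928+0+76·76·48=359176 → min 92568.
Optimal parenthesization: ((AB)(CD)) with cost 92568.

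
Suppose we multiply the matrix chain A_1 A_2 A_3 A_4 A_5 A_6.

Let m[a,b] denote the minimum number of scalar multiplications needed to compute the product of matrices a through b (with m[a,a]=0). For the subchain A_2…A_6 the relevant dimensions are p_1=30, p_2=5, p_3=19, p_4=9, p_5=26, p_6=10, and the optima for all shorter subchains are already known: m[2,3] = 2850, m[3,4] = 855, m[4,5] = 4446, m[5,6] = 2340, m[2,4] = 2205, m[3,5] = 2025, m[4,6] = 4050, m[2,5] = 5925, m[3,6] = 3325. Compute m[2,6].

m[2,6] = min over k∈[2,5] of m[2,k]+m[k+1,6]+p_{1}·p_k·p_{6}.
k=2: 0 + 3325 + 30·5·10 = 4825; k=3: 2850 + 4050 + 30·19·10 = 12600; k=4: 2205 + 2340 + 30·9·10 = 7245; k=5: 5925 + 0 + 30·26·10 = 13725.
Minimum: 4825 at k=2.

4825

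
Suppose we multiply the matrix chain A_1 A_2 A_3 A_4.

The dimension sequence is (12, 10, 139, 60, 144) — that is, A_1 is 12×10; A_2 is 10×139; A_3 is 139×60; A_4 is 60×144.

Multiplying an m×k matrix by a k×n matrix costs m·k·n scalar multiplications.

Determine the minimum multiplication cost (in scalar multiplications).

Adjacent pairs: A_1A_2 = 12·10·139 = 16680; A_2A_3 = 10·139·60 = 83400; A_3A_4 = 139·60·144 = 1200960.
Length 3: A_1..A_3: k=1: 0+83400+12·10·60=90600; k=2: 16680+0+12·139·60=116760 → min 90600 | A_2..A_4: k=2: 0+1200960+10·139·144=1401120; k=3: 83400+0+10·60·144=169800 → min 169800.
Length 4: A_1..A_4: k=1: 0+169800+12·10·144=187080; k=2: 16680+1200960+12·139·144=1457832; k=3: 90600+0+12·60·144=194280 → min 187080.
Optimal order: (A_1 ((A_2 A_3) A_4)) with cost 187080.

187080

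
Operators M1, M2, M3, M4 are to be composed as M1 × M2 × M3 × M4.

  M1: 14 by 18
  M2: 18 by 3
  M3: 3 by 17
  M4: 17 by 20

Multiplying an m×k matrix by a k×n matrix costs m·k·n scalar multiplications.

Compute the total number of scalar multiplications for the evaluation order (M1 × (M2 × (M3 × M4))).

(M3 × M4): 3×17 by 17×20 → 3×20, cost 3·17·20 = 1020
(M2 × (M3 × M4)): 18×3 by 3×20 → 18×20, cost 18·3·20 = 1080; cumulative 2100
(M1 × (M2 × (M3 × M4))): 14×18 by 18×20 → 14×20, cost 14·18·20 = 5040; cumulative 7140
Total: 7140 scalar multiplications.

7140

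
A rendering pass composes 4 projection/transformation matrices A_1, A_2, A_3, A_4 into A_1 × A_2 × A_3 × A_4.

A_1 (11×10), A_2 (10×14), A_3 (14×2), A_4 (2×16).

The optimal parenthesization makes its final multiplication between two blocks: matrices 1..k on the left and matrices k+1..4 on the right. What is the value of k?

Adjacent pairs: A_1A_2 = 11·10·14 = 1540; A_2A_3 = 10·14·2 = 280; A_3A_4 = 14·2·16 = 448.
Length 3: A_1..A_3: k=1: 0+280+11·10·2=500; k=2: 1540+0+11·14·2=1848 → min 500 | A_2..A_4: k=2: 0+448+10·14·16=2688; k=3: 280+0+10·2·16=600 → min 600.
Top-level splits: k=1: (A_1..A_1)·(A_2..A_4) → 0+600+11·10·16 = 2360; k=2: (A_1..A_2)·(A_3..A_4) → 1540+448+11·14·16 = 4452; k=3: (A_1..A_3)·(A_4..A_4) → 500+0+11·2·16 = 852.
Best split is after A_3, i.e. k = 3.

3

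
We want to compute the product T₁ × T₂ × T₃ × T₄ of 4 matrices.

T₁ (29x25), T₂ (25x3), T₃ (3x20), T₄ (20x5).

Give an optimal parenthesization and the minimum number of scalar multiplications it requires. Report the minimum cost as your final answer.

2910

Adjacent pairs: T₁T₂ = 29·25·3 = 2175; T₂T₃ = 25·3·20 = 1500; T₃T₄ = 3·20·5 = 300.
Length 3: T₁..T₃: k=1: 0+1500+29·25·20=16000; k=2: 2175+0+29·3·20=3915 → min 3915 | T₂..T₄: k=2: 0+300+25·3·5=675; k=3: 1500+0+25·20·5=4000 → min 675.
Length 4: T₁..T₄: k=1: 0+675+29·25·5=4300; k=2: 2175+300+29·3·5=2910; k=3: 3915+0+29·20·5=6815 → min 2910.
Optimal parenthesization: ((T₁ × T₂) × (T₃ × T₄)) with cost 2910.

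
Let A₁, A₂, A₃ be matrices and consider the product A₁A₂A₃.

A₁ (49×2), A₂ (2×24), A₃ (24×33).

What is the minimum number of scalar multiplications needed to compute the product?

Order (A₁(A₂A₃)): (A₂A₃): 2×24 by 24×33 → 2×33, cost 2·24·33 = 1584; (A₁(A₂A₃)): 49×2 by 2×33 → 49×33, cost 49·2·33 = 3234; cumulative 4818. Total 4818.
Order ((A₁A₂)A₃): (A₁A₂): 49×2 by 2×24 → 49×24, cost 49·2·24 = 2352; ((A₁A₂)A₃): 49×24 by 24×33 → 49×33, cost 49·24·33 = 38808; cumulative 41160. Total 41160.
Minimum: 4818.

4818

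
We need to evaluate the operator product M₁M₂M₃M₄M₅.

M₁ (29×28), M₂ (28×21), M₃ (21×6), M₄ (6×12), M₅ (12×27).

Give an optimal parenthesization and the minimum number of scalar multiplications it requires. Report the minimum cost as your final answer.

Adjacent pairs: M₁M₂ = 29·28·21 = 17052; M₂M₃ = 28·21·6 = 3528; M₃M₄ = 21·6·12 = 1512; M₄M₅ = 6·12·27 = 1944.
Length 3: M₁..M₃: k=1: 0+3528+29·28·6=8400; k=2: 17052+0+29·21·6=20706 → min 8400 | M₂..M₄: k=2: 0+1512+28·21·12=8568; k=3: 3528+0+28·6·12=5544 → min 5544 | M₃..M₅: k=3: 0+1944+21·6·27=5346; k=4: 1512+0+21·12·27=8316 → min 5346.
Length 4: M₁..M₄: k=1: 0+5544+29·28·12=15288; k=2: 17052+1512+29·21·12=25872; k=3: 8400+0+29·6·12=10488 → min 10488 | M₂..M₅: k=2: 0+5346+28·21·27=21222; k=3: 3528+1944+28·6·27=10008; k=4: 5544+0+28·12·27=14616 → min 10008.
Length 5: M₁..M₅: k=1: 0+10008+29·28·27=31932; k=2: 17052+5346+29·21·27=38841; k=3: 8400+1944+29·6·27=15042; k=4: 10488+0+29·12·27=19884 → min 15042.
Optimal parenthesization: ((M₁(M₂M₃))(M₄M₅)) with cost 15042.

15042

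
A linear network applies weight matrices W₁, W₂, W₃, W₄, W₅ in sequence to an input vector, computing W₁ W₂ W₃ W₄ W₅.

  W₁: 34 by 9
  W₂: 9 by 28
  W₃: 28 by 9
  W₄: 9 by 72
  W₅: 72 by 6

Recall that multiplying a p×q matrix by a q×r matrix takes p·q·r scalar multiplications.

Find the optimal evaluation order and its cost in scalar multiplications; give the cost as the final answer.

8478

Adjacent pairs: W₁W₂ = 34·9·28 = 8568; W₂W₃ = 9·28·9 = 2268; W₃W₄ = 28·9·72 = 18144; W₄W₅ = 9·72·6 = 3888.
Length 3: W₁..W₃: k=1: 0+2268+34·9·9=5022; k=2: 8568+0+34·28·9=17136 → min 5022 | W₂..W₄: k=2: 0+18144+9·28·72=36288; k=3: 2268+0+9·9·72=8100 → min 8100 | W₃..W₅: k=3: 0+3888+28·9·6=5400; k=4: 18144+0+28·72·6=30240 → min 5400.
Length 4: W₁..W₄: k=1: 0+8100+34·9·72=30132; k=2: 8568+18144+34·28·72=95256; k=3: 5022+0+34·9·72=27054 → min 27054 | W₂..W₅: k=2: 0+5400+9·28·6=6912; k=3: 2268+3888+9·9·6=6642; k=4: 8100+0+9·72·6=11988 → min 6642.
Length 5: W₁..W₅: k=1: 0+6642+34·9·6=8478; k=2: 8568+5400+34·28·6=19680; k=3: 5022+3888+34·9·6=10746; k=4: 27054+0+34·72·6=41742 → min 8478.
Optimal parenthesization: (W₁ ((W₂ W₃) (W₄ W₅))) with cost 8478.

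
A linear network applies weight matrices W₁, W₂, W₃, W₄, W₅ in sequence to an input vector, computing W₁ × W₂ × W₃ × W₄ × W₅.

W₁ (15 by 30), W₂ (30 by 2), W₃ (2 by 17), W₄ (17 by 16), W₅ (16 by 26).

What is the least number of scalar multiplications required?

Adjacent pairs: W₁W₂ = 15·30·2 = 900; W₂W₃ = 30·2·17 = 1020; W₃W₄ = 2·17·16 = 544; W₄W₅ = 17·16·26 = 7072.
Length 3: W₁..W₃: k=1: 0+1020+15·30·17=8670; k=2: 900+0+15·2·17=1410 → min 1410 | W₂..W₄: k=2: 0+544+30·2·16=1504; k=3: 1020+0+30·17·16=9180 → min 1504 | W₃..W₅: k=3: 0+7072+2·17·26=7956; k=4: 544+0+2·16·26=1376 → min 1376.
Length 4: W₁..W₄: k=1: 0+1504+15·30·16=8704; k=2: 900+544+15·2·16=1924; k=3: 1410+0+15·17·16=5490 → min 1924 | W₂..W₅: k=2: 0+1376+30·2·26=2936; k=3: 1020+7072+30·17·26=21352; k=4: 1504+0+30·16·26=13984 → min 2936.
Length 5: W₁..W₅: k=1: 0+2936+15·30·26=14636; k=2: 900+1376+15·2·26=3056; k=3: 1410+7072+15·17·26=15112; k=4: 1924+0+15·16·26=8164 → min 3056.
Optimal order: ((W₁ × W₂) × ((W₃ × W₄) × W₅)) with cost 3056.

3056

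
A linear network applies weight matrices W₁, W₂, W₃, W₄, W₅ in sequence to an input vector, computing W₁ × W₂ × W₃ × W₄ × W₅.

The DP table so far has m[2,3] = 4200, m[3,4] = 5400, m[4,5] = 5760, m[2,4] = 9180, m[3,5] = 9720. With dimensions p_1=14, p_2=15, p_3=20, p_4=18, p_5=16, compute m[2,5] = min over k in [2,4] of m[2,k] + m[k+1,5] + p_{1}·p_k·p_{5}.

m[2,5] = min over k∈[2,4] of m[2,k]+m[k+1,5]+p_{1}·p_k·p_{5}.
k=2: 0 + 9720 + 14·15·16 = 13080; k=3: 4200 + 5760 + 14·20·16 = 14440; k=4: 9180 + 0 + 14·18·16 = 13212.
Minimum: 13080 at k=2.

13080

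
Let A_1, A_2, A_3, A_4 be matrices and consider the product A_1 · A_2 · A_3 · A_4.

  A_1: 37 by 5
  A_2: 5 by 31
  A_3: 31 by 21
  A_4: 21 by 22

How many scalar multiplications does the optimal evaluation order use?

Adjacent pairs: A_1A_2 = 37·5·31 = 5735; A_2A_3 = 5·31·21 = 3255; A_3A_4 = 31·21·22 = 14322.
Length 3: A_1..A_3: k=1: 0+3255+37·5·21=7140; k=2: 5735+0+37·31·21=29822 → min 7140 | A_2..A_4: k=2: 0+14322+5·31·22=17732; k=3: 3255+0+5·21·22=5565 → min 5565.
Length 4: A_1..A_4: k=1: 0+5565+37·5·22=9635; k=2: 5735+14322+37·31·22=45291; k=3: 7140+0+37·21·22=24234 → min 9635.
Optimal order: (A_1 · ((A_2 · A_3) · A_4)) with cost 9635.

9635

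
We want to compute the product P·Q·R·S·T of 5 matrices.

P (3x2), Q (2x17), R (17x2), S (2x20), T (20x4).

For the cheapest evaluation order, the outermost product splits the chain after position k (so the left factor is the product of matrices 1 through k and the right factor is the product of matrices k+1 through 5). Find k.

3

Adjacent pairs: PQ = 3·2·17 = 102; QR = 2·17·2 = 68; RS = 17·2·20 = 680; ST = 2·20·4 = 160.
Length 3: P..R: k=1: 0+68+3·2·2=80; k=2: 102+0+3·17·2=204 → min 80 | Q..S: k=2: 0+680+2·17·20=1360; k=3: 68+0+2·2·20=148 → min 148 | R..T: k=3: 0+160+17·2·4=296; k=4: 680+0+17·20·4=2040 → min 296.
Length 4: P..S: k=1: 0+148+3·2·20=268; k=2: 102+680+3·17·20=1802; k=3: 80+0+3·2·20=200 → min 200 | Q..T: k=2: 0+296+2·17·4=432; k=3: 68+160+2·2·4=244; k=4: 148+0+2·20·4=308 → min 244.
Top-level splits: k=1: (P..P)·(Q..T) → 0+244+3·2·4 = 268; k=2: (P..Q)·(R..T) → 102+296+3·17·4 = 602; k=3: (P..R)·(S..T) → 80+160+3·2·4 = 264; k=4: (P..S)·(T..T) → 200+0+3·20·4 = 440.
Best split is after R, i.e. k = 3.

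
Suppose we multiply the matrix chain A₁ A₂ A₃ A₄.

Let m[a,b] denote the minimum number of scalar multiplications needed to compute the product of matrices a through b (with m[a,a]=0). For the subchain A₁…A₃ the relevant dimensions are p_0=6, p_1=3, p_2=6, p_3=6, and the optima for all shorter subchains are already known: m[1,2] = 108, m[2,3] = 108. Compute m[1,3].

m[1,3] = min over k∈[1,2] of m[1,k]+m[k+1,3]+p_{0}·p_k·p_{3}.
k=1: 0 + 108 + 6·3·6 = 216; k=2: 108 + 0 + 6·6·6 = 324.
Minimum: 216 at k=1.

216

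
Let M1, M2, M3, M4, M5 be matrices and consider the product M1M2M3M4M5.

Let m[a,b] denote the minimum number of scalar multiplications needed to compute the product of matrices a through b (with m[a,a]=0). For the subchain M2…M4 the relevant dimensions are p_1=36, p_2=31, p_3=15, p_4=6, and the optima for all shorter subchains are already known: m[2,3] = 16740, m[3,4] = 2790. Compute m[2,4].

9486

m[2,4] = min over k∈[2,3] of m[2,k]+m[k+1,4]+p_{1}·p_k·p_{4}.
k=2: 0 + 2790 + 36·31·6 = 9486; k=3: 16740 + 0 + 36·15·6 = 19980.
Minimum: 9486 at k=2.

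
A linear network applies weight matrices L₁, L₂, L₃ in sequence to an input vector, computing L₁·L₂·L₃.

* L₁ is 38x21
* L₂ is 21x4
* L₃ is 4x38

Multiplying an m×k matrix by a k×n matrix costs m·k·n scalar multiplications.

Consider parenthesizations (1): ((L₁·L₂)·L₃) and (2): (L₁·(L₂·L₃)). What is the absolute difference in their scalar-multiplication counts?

Order (1) = ((L₁·L₂)·L₃): (L₁·L₂): 38×21 by 21×4 → 38×4, cost 38·21·4 = 3192; ((L₁·L₂)·L₃): 38×4 by 4×38 → 38×38, cost 38·4·38 = 5776; cumulative 8968. Total 8968.
Order (2) = (L₁·(L₂·L₃)): (L₂·L₃): 21×4 by 4×38 → 21×38, cost 21·4·38 = 3192; (L₁·(L₂·L₃)): 38×21 by 21×38 → 38×38, cost 38·21·38 = 30324; cumulative 33516. Total 33516.
Difference: |8968 − 33516| = 24548.

24548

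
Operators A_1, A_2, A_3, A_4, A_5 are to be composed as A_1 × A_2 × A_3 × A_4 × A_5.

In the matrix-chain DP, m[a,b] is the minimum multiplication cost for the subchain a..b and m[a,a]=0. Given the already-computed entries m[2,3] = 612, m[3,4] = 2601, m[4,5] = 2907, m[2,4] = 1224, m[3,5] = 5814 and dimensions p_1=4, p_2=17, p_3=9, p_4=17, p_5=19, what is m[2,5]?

2516

m[2,5] = min over k∈[2,4] of m[2,k]+m[k+1,5]+p_{1}·p_k·p_{5}.
k=2: 0 + 5814 + 4·17·19 = 7106; k=3: 612 + 2907 + 4·9·19 = 4203; k=4: 1224 + 0 + 4·17·19 = 2516.
Minimum: 2516 at k=4.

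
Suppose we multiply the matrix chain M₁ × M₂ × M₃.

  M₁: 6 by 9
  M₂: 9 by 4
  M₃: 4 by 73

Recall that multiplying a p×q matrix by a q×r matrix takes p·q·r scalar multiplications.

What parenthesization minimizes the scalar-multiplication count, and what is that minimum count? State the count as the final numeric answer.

(M₁ × (M₂ × M₃)): cost 6570.
((M₁ × M₂) × M₃): cost 1968.
Optimal: ((M₁ × M₂) × M₃) with cost 1968.

1968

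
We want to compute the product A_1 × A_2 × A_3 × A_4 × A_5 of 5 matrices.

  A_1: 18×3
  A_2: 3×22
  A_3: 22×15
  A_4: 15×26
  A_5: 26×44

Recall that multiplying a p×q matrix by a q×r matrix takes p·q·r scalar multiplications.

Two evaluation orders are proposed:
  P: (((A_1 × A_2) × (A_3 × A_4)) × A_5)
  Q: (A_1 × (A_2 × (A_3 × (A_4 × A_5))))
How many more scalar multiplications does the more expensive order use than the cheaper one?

3696

Order P = (((A_1 × A_2) × (A_3 × A_4)) × A_5): (A_1 × A_2): 18×3 by 3×22 → 18×22, cost 18·3·22 = 1188; (A_3 × A_4): 22×15 by 15×26 → 22×26, cost 22·15·26 = 8580; ((A_1 × A_2) × (A_3 × A_4)): 18×22 by 22×26 → 18×26, cost 18·22·26 = 10296; cumulative 20064; (((A_1 × A_2) × (A_3 × A_4)) × A_5): 18×26 by 26×44 → 18×44, cost 18·26·44 = 20592; cumulative 40656. Total 40656.
Order Q = (A_1 × (A_2 × (A_3 × (A_4 × A_5)))): (A_4 × A_5): 15×26 by 26×44 → 15×44, cost 15·26·44 = 17160; (A_3 × (A_4 × A_5)): 22×15 by 15×44 → 22×44, cost 22·15·44 = 14520; cumulative 31680; (A_2 × (A_3 × (A_4 × A_5))): 3×22 by 22×44 → 3×44, cost 3·22·44 = 2904; cumulative 34584; (A_1 × (A_2 × (A_3 × (A_4 × A_5)))): 18×3 by 3×44 → 18×44, cost 18·3·44 = 2376; cumulative 36960. Total 36960.
Difference: |40656 − 36960| = 3696.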